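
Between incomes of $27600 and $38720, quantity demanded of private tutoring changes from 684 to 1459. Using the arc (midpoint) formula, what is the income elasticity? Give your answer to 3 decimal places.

2.157

ΔQ = 1459 − 684 = 775; midpoint Q̄ = (684 + 1459)/2 = 1071.5.
ΔI = 38720 − 27600 = 11120; midpoint Ī = (27600 + 38720)/2 = 33160.
η = (ΔQ/Q̄) ÷ (ΔI/Ī) = (775/1071.5) ÷ (11120/33160) = 2.157.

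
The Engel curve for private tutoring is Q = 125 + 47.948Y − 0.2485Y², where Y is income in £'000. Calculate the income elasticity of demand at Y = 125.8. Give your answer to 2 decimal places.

At Y = 125.8: Q = 2224.1869.
dQ/dY = 47.948 − 0.497Y = -14.57460.
η = (dQ/dY)·(Y/Q) = -14.57460 × (125.8/2224.1869) = -0.82.

-0.82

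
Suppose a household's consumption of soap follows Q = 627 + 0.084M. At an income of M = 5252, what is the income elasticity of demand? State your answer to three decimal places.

0.413

At M = 5252: Q = 1068.168.
dQ/dM = 0.084.
η = (dQ/dM)·(M/Q) = 0.084 × (5252/1068.168) = 0.413.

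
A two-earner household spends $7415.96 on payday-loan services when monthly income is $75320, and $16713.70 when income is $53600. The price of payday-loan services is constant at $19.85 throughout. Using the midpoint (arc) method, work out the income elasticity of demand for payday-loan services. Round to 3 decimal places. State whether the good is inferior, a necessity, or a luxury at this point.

With a constant price, Q₁ = 7415.96/19.85 = 373.600 and Q₂ = 16713.70/19.85 = 842.000 (equivalently, work directly with expenditure since P cancels).
Midpoint %ΔQ = (16713.70 − 7415.96)/12064.83 = 0.77065; midpoint %ΔI = (53600 − 75320)/64460 = -0.33695.
η = 0.77065 / -0.33695 = -2.287.
η < 0 ⇒ inferior good.

-2.287 (inferior good)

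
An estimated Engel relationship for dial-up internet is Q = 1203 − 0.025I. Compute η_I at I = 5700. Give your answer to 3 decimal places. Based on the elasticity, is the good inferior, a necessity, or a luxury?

At I = 5700: Q = 1060.500.
dQ/dI = −0.025.
η = (dQ/dI)·(I/Q) = -0.025 × (5700/1060.500) = -0.134.
Since η < 0, the good is an inferior good.

-0.134 (inferior good)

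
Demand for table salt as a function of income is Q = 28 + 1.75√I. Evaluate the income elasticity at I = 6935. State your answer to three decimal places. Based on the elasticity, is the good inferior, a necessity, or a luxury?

0.419 (necessity)

At I = 6935: Q = 173.734.
dQ/dI = 1.75/(2√I) = 0.0105071 at this income.
η = (dQ/dI)·(I/Q) = 0.0105071 × (6935/173.734) = 0.419.
Since 0 < η < 1, the good is a necessity.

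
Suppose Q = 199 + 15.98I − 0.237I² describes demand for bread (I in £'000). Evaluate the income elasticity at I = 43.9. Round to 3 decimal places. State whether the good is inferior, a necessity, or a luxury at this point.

-0.478 (inferior good)

At I = 43.9: Q = 443.7732.
dQ/dI = 15.98 − 0.474I = -4.82860.
η = (dQ/dI)·(I/Q) = -4.82860 × (43.9/443.7732) = -0.478.
η < 0 ⇒ inferior good.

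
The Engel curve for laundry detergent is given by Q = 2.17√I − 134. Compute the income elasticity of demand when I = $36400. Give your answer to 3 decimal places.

At I = 36400: Q = 280.010.
dQ/dI = 2.17/(2√I) = 0.00568695 at this income.
η = (dQ/dI)·(I/Q) = 0.00568695 × (36400/280.010) = 0.739.

0.739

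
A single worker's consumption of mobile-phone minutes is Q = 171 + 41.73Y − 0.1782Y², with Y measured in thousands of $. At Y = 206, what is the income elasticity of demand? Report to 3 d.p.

-5.416

At Y = 206: Q = 1205.2848.
dQ/dY = 41.73 − 0.3564Y = -31.68840.
η = (dQ/dY)·(Y/Q) = -31.68840 × (206/1205.2848) = -5.416.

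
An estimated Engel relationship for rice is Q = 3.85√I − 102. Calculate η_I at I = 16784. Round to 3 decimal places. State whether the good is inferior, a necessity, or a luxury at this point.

0.629 (necessity)

At I = 16784: Q = 396.779.
dQ/dI = 3.85/(2√I) = 0.0148588 at this income.
η = (dQ/dI)·(I/Q) = 0.0148588 × (16784/396.779) = 0.629.
Since 0 < η < 1, the good is a necessity.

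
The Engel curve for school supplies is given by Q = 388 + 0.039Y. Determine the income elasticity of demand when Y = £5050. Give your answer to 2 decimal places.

0.34

At Y = 5050: Q = 584.950.
dQ/dY = 0.039.
η = (dQ/dY)·(Y/Q) = 0.039 × (5050/584.950) = 0.34.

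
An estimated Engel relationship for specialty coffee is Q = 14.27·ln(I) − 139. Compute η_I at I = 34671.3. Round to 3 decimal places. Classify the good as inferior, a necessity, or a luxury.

1.403 (luxury)

At I = 34671.3: Q = 10.174.
dQ/dI = 14.27/I = 0.00041158 at this income.
η = (dQ/dI)·(I/Q) = 0.00041158 × (34671.3/10.174) = 1.403.
Since η > 1, the good is a luxury.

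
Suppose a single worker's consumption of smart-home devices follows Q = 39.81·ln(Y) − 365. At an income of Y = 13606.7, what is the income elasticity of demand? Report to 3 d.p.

2.859

At Y = 13606.7: Q = 13.924.
dQ/dY = 39.81/Y = 0.00292576 at this income.
η = (dQ/dY)·(Y/Q) = 0.00292576 × (13606.7/13.924) = 2.859.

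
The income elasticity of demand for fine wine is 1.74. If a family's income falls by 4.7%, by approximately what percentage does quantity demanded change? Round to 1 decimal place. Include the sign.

%ΔQ ≈ η × %ΔI = 1.74 × (-4.7%) = -8.2%.

-8.2%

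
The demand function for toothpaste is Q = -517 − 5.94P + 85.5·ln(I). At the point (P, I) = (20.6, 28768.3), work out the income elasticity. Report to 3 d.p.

0.359

At P = 20.6, I = 28768.3: Q = 238.467.
Holding P constant, ∂Q/∂I = 85.5/I = 0.00297202.
η_I = (∂Q/∂I)·(I/Q) = 0.00297202 × (28768.3/238.467) = 0.359.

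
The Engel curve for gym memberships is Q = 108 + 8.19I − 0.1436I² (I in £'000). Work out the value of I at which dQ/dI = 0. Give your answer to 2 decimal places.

dQ/dI = 8.19 − 0.2872I.
The good is inferior where dQ/dI < 0. Setting dQ/dI = 0 gives I = 8.19 / 0.2872 = 28.52.

28.52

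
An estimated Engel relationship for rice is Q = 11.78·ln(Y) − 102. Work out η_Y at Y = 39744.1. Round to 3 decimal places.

0.518

At Y = 39744.1: Q = 22.753.
dQ/dY = 11.78/Y = 0.000296396 at this income.
η = (dQ/dY)·(Y/Q) = 0.000296396 × (39744.1/22.753) = 0.518.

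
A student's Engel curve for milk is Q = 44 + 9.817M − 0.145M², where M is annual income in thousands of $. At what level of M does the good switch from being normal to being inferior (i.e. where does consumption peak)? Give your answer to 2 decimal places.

dQ/dM = 9.817 − 0.29M.
The good is inferior where dQ/dM < 0. Setting dQ/dM = 0 gives M = 9.817 / 0.29 = 33.85.

33.85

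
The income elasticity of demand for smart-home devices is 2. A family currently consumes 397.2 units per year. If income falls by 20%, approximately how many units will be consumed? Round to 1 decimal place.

%ΔQ ≈ η × %ΔI = 2 × (-20%) = -40%.
New Q ≈ 397.2 × (1 − 0.4) = 238.3.

238.3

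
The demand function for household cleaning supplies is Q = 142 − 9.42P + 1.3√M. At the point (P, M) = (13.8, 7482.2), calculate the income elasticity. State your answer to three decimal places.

0.452

At P = 13.8, M = 7482.2: Q = 124.454.
Holding P constant, ∂Q/∂M = 1.3/(2√M) = 0.00751448.
η_M = (∂Q/∂M)·(M/Q) = 0.00751448 × (7482.2/124.454) = 0.452.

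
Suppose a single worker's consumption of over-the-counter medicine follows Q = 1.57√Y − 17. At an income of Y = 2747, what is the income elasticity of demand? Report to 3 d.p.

At Y = 2747: Q = 65.287.
dQ/dY = 1.57/(2√Y) = 0.0149775 at this income.
η = (dQ/dY)·(Y/Q) = 0.0149775 × (2747/65.287) = 0.630.

0.630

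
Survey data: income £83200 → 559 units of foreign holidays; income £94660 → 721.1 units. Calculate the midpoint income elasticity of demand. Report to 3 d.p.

1.965

ΔQ = 721.1 − 559 = 162.1; midpoint Q̄ = (559 + 721.1)/2 = 640.05.
ΔI = 94660 − 83200 = 11460; midpoint Ī = (83200 + 94660)/2 = 88930.
η = (ΔQ/Q̄) ÷ (ΔI/Ī) = (162.1/640.05) ÷ (11460/88930) = 1.965.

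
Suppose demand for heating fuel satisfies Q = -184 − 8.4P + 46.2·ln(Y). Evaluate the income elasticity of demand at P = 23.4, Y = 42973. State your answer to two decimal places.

0.41

At P = 23.4, Y = 42973: Q = 112.317.
Holding P constant, ∂Q/∂Y = 46.2/Y = 0.00107509.
η_Y = (∂Q/∂Y)·(Y/Q) = 0.00107509 × (42973/112.317) = 0.41.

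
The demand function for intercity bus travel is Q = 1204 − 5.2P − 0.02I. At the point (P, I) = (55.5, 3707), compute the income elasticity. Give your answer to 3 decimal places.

-0.088

At P = 55.5, I = 3707: Q = 841.260.
Holding P constant, ∂Q/∂I = −0.02.
η_I = (∂Q/∂I)·(I/Q) = -0.02 × (3707/841.260) = -0.088.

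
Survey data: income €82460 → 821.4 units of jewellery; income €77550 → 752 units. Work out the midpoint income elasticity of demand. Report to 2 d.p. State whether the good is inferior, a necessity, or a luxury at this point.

ΔQ = 752 − 821.4 = -69.4; midpoint Q̄ = (821.4 + 752)/2 = 786.7.
ΔI = 77550 − 82460 = -4910; midpoint Ī = (82460 + 77550)/2 = 80005.
η = (ΔQ/Q̄) ÷ (ΔI/Ī) = (-69.4/786.7) ÷ (-4910/80005) = 1.44.
η > 1 ⇒ luxury.

1.44 (luxury)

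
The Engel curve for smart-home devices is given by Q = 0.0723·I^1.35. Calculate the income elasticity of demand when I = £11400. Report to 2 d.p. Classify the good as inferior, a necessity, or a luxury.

1.35 (luxury)

For Q = A·I^β the income elasticity is constant and equal to β.
Here β = 1.35, so η = 1.35.
Since η > 1, the good is a luxury.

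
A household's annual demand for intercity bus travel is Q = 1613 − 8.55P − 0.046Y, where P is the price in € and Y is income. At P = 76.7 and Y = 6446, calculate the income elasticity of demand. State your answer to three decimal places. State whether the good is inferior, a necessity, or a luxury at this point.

-0.449 (inferior good)

At P = 76.7, Y = 6446: Q = 660.699.
Holding P constant, ∂Q/∂Y = −0.046.
η_Y = (∂Q/∂Y)·(Y/Q) = -0.046 × (6446/660.699) = -0.449.
Since η < 0, this is an inferior good.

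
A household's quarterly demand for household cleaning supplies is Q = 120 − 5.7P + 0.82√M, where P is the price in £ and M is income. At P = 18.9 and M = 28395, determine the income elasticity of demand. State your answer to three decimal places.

At P = 18.9, M = 28395: Q = 150.447.
Holding P constant, ∂Q/∂M = 0.82/(2√M) = 0.00243312.
η_M = (∂Q/∂M)·(M/Q) = 0.00243312 × (28395/150.447) = 0.459.

0.459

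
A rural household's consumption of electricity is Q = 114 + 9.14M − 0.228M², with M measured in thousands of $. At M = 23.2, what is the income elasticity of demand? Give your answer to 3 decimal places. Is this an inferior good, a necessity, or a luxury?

-0.164 (inferior good)

At M = 23.2: Q = 203.3293.
dQ/dM = 9.14 − 0.456M = -1.43920.
η = (dQ/dM)·(M/Q) = -1.43920 × (23.2/203.3293) = -0.164.
η < 0 ⇒ inferior good.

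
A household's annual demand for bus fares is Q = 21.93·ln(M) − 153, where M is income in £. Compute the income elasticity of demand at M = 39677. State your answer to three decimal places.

0.277

At M = 39677: Q = 79.206.
dQ/dM = 21.93/M = 0.000552713 at this income.
η = (dQ/dM)·(M/Q) = 0.000552713 × (39677/79.206) = 0.277.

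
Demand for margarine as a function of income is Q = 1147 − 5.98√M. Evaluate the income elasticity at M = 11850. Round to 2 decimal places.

At M = 11850: Q = 496.031.
dQ/dM = -5.98/(2√M) = -0.027467 at this income.
η = (dQ/dM)·(M/Q) = -0.027467 × (11850/496.031) = -0.66.

-0.66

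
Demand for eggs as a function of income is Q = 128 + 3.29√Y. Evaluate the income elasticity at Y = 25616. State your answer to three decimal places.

0.402

At Y = 25616: Q = 654.564.
dQ/dY = 3.29/(2√Y) = 0.010278 at this income.
η = (dQ/dY)·(Y/Q) = 0.010278 × (25616/654.564) = 0.402.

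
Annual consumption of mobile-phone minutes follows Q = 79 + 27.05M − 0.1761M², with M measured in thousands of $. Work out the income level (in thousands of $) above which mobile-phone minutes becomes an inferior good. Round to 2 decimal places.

76.80

dQ/dM = 27.05 − 0.3522M.
The good is inferior where dQ/dM < 0. Setting dQ/dM = 0 gives M = 27.05 / 0.3522 = 76.80.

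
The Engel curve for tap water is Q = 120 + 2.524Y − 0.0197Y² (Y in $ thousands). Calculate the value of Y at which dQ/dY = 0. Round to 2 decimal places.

64.06

dQ/dY = 2.524 − 0.0394Y.
The good is inferior where dQ/dY < 0. Setting dQ/dY = 0 gives Y = 2.524 / 0.0394 = 64.06.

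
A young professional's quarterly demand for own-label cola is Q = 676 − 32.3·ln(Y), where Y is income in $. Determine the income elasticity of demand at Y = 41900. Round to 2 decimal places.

At Y = 41900: Q = 332.230.
dQ/dY = -32.3/Y = -0.000770883 at this income.
η = (dQ/dY)·(Y/Q) = -0.000770883 × (41900/332.230) = -0.10.

-0.10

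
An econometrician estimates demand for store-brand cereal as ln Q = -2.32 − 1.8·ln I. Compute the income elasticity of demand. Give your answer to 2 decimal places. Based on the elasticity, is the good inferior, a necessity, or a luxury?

-1.80 (inferior good)

In a log-linear demand, the coefficient on ln I is the income elasticity.
So η = -1.80.
η < 0 ⇒ inferior good.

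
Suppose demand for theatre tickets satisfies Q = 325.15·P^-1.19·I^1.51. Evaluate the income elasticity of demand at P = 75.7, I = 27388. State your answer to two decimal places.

For a multiplicative demand Q = A·P^α·I^β, the income elasticity is β everywhere.
Here β = 1.51, so η = 1.51.

1.51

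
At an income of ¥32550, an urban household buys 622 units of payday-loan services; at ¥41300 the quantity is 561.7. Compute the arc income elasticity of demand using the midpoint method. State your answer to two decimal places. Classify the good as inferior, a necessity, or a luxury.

-0.43 (inferior good)

ΔQ = 561.7 − 622 = -60.3; midpoint Q̄ = (622 + 561.7)/2 = 591.85.
ΔI = 41300 − 32550 = 8750; midpoint Ī = (32550 + 41300)/2 = 36925.
η = (ΔQ/Q̄) ÷ (ΔI/Ī) = (-60.3/591.85) ÷ (8750/36925) = -0.43.
η < 0 ⇒ inferior good.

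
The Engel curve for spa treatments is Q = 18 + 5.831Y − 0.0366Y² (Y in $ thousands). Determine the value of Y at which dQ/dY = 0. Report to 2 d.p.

dQ/dY = 5.831 − 0.0732Y.
The good is inferior where dQ/dY < 0. Setting dQ/dY = 0 gives Y = 5.831 / 0.0732 = 79.66.

79.66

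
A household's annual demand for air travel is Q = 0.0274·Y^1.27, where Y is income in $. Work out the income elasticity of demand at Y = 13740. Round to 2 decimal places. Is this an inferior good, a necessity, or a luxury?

For Q = A·Y^β the income elasticity is constant and equal to β.
Here β = 1.27, so η = 1.27.
Since η > 1, the good is a luxury.

1.27 (luxury)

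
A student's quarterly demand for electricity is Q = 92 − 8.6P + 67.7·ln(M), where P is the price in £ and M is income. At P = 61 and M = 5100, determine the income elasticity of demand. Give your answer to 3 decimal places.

0.466

At P = 61, M = 5100: Q = 145.355.
Holding P constant, ∂Q/∂M = 67.7/M = 0.0132745.
η_M = (∂Q/∂M)·(M/Q) = 0.0132745 × (5100/145.355) = 0.466.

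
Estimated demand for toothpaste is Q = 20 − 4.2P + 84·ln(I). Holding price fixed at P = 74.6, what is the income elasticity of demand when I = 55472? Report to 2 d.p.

0.13

At P = 74.6, I = 55472: Q = 624.265.
Holding P constant, ∂Q/∂I = 84/I = 0.00151428.
η_I = (∂Q/∂I)·(I/Q) = 0.00151428 × (55472/624.265) = 0.13.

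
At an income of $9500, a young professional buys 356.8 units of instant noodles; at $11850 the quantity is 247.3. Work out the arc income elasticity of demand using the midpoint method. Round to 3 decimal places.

-1.647

ΔQ = 247.3 − 356.8 = -109.5; midpoint Q̄ = (356.8 + 247.3)/2 = 302.05.
ΔI = 11850 − 9500 = 2350; midpoint Ī = (9500 + 11850)/2 = 10675.
η = (ΔQ/Q̄) ÷ (ΔI/Ī) = (-109.5/302.05) ÷ (2350/10675) = -1.647.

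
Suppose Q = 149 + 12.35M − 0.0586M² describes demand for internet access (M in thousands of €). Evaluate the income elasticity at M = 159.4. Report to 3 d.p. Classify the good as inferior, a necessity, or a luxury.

At M = 159.4: Q = 628.6601.
dQ/dM = 12.35 − 0.1172M = -6.33168.
η = (dQ/dM)·(M/Q) = -6.33168 × (159.4/628.6601) = -1.605.
η < 0 ⇒ inferior good.

-1.605 (inferior good)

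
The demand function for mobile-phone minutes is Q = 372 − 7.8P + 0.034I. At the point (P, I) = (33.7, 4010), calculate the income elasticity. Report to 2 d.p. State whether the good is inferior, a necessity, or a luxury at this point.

0.56 (necessity)

At P = 33.7, I = 4010: Q = 245.480.
Holding P constant, ∂Q/∂I = 0.034.
η_I = (∂Q/∂I)·(I/Q) = 0.034 × (4010/245.480) = 0.56.
Since 0 < η < 1, this is a necessity.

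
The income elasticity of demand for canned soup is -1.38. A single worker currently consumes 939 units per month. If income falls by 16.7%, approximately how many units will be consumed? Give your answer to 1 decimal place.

1155.4

%ΔQ ≈ η × %ΔI = -1.38 × (-16.7%) = 23.046%.
New Q ≈ 939 × (1 + 0.23046) = 1155.4.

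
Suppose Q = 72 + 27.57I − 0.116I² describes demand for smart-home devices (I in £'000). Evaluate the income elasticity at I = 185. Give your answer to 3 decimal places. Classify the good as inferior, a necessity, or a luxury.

-2.362 (inferior good)

At I = 185: Q = 1202.3500.
dQ/dI = 27.57 − 0.232I = -15.35000.
η = (dQ/dI)·(I/Q) = -15.35000 × (185/1202.3500) = -2.362.
η < 0 ⇒ inferior good.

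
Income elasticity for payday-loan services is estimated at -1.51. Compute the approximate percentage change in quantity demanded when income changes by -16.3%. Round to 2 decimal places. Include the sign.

%ΔQ ≈ η × %ΔI = -1.51 × (-16.3%) = 24.61%.

24.61%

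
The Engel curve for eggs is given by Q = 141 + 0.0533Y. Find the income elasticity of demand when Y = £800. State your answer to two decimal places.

At Y = 800: Q = 183.640.
dQ/dY = 0.0533.
η = (dQ/dY)·(Y/Q) = 0.0533 × (800/183.640) = 0.23.

0.23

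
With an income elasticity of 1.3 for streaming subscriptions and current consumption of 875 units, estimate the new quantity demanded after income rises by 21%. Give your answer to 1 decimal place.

%ΔQ ≈ η × %ΔI = 1.3 × 21% = 27.3%.
New Q ≈ 875 × (1 + 0.273) = 1113.9.

1113.9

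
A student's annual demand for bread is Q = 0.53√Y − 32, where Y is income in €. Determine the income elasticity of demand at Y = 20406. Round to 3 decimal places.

0.866

At Y = 20406: Q = 43.710.
dQ/dY = 0.53/(2√Y) = 0.0018551 at this income.
η = (dQ/dY)·(Y/Q) = 0.0018551 × (20406/43.710) = 0.866.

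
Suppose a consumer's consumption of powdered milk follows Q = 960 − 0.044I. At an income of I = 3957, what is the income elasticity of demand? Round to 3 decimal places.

-0.222

At I = 3957: Q = 785.892.
dQ/dI = −0.044.
η = (dQ/dI)·(I/Q) = -0.044 × (3957/785.892) = -0.222.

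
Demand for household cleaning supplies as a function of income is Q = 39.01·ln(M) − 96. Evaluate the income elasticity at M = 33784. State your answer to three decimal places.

0.126

At M = 33784: Q = 310.786.
dQ/dM = 39.01/M = 0.00115469 at this income.
η = (dQ/dM)·(M/Q) = 0.00115469 × (33784/310.786) = 0.126.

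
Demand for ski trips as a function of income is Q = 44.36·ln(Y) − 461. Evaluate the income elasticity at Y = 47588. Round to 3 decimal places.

At Y = 47588: Q = 16.772.
dQ/dY = 44.36/Y = 0.000932168 at this income.
η = (dQ/dY)·(Y/Q) = 0.000932168 × (47588/16.772) = 2.645.

2.645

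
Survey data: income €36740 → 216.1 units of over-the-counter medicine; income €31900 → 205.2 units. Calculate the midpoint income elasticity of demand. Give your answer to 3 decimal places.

ΔQ = 205.2 − 216.1 = -10.9; midpoint Q̄ = (216.1 + 205.2)/2 = 210.65.
ΔI = 31900 − 36740 = -4840; midpoint Ī = (36740 + 31900)/2 = 34320.
η = (ΔQ/Q̄) ÷ (ΔI/Ī) = (-10.9/210.65) ÷ (-4840/34320) = 0.367.

0.367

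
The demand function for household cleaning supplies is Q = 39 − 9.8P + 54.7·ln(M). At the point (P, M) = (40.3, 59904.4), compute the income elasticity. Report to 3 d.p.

At P = 40.3, M = 59904.4: Q = 245.788.
Holding P constant, ∂Q/∂M = 54.7/M = 0.000913122.
η_M = (∂Q/∂M)·(M/Q) = 0.000913122 × (59904.4/245.788) = 0.223.

0.223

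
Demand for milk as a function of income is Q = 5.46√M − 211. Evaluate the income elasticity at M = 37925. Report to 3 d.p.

0.624

At M = 37925: Q = 852.299.
dQ/dM = 5.46/(2√M) = 0.0140184 at this income.
η = (dQ/dM)·(M/Q) = 0.0140184 × (37925/852.299) = 0.624.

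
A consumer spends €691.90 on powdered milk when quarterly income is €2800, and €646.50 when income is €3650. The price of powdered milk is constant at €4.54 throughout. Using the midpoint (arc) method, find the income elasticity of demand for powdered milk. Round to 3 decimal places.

-0.257

With a constant price, Q₁ = 691.90/4.54 = 152.401 and Q₂ = 646.50/4.54 = 142.401 (equivalently, work directly with expenditure since P cancels).
Midpoint %ΔQ = (646.50 − 691.90)/669.20 = -0.06784; midpoint %ΔI = (3650 − 2800)/3225 = 0.26357.
η = -0.06784 / 0.26357 = -0.257.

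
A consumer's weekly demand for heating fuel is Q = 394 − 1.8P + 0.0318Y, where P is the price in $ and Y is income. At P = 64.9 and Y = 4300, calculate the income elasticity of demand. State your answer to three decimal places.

0.330

At P = 64.9, Y = 4300: Q = 413.920.
Holding P constant, ∂Q/∂Y = 0.0318.
η_Y = (∂Q/∂Y)·(Y/Q) = 0.0318 × (4300/413.920) = 0.330.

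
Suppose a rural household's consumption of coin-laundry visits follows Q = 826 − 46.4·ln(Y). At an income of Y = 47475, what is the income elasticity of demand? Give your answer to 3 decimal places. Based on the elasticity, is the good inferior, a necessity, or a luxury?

-0.142 (inferior good)

At Y = 47475: Q = 326.367.
dQ/dY = -46.4/Y = -0.000977357 at this income.
η = (dQ/dY)·(Y/Q) = -0.000977357 × (47475/326.367) = -0.142.
Since η < 0, the good is an inferior good.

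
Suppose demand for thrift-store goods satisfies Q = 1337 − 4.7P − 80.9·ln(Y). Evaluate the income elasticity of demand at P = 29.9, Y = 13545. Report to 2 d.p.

At P = 29.9, Y = 13545: Q = 426.806.
Holding P constant, ∂Q/∂Y = -80.9/Y = -0.00597268.
η_Y = (∂Q/∂Y)·(Y/Q) = -0.00597268 × (13545/426.806) = -0.19.

-0.19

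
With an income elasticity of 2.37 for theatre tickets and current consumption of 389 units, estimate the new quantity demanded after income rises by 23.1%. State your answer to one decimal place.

%ΔQ ≈ η × %ΔI = 2.37 × 23.1% = 54.747%.
New Q ≈ 389 × (1 + 0.54747) = 602.0.

602.0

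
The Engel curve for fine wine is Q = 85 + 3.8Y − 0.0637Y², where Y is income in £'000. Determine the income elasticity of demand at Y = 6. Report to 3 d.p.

0.173

At Y = 6: Q = 105.5068.
dQ/dY = 3.8 − 0.1274Y = 3.03560.
η = (dQ/dY)·(Y/Q) = 3.03560 × (6/105.5068) = 0.173.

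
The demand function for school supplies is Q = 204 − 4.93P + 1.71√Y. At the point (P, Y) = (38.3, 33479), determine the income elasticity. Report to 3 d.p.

At P = 38.3, Y = 33479: Q = 328.064.
Holding P constant, ∂Q/∂Y = 1.71/(2√Y) = 0.00467283.
η_Y = (∂Q/∂Y)·(Y/Q) = 0.00467283 × (33479/328.064) = 0.477.

0.477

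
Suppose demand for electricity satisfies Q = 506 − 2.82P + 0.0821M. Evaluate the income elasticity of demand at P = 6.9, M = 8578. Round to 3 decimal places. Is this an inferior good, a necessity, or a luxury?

0.591 (necessity)

At P = 6.9, M = 8578: Q = 1190.796.
Holding P constant, ∂Q/∂M = 0.0821.
η_M = (∂Q/∂M)·(M/Q) = 0.0821 × (8578/1190.796) = 0.591.
Since 0 < η < 1, this is a necessity.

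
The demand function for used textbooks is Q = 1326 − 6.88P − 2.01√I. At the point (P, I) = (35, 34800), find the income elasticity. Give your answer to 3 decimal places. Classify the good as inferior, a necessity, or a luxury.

-0.264 (inferior good)

At P = 35, I = 34800: Q = 710.239.
Holding P constant, ∂Q/∂I = -2.01/(2√I) = -0.00538737.
η_I = (∂Q/∂I)·(I/Q) = -0.00538737 × (34800/710.239) = -0.264.
Since η < 0, this is an inferior good.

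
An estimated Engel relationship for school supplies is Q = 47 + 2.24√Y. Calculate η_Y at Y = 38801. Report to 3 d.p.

At Y = 38801: Q = 488.235.
dQ/dY = 2.24/(2√Y) = 0.00568587 at this income.
η = (dQ/dY)·(Y/Q) = 0.00568587 × (38801/488.235) = 0.452.

0.452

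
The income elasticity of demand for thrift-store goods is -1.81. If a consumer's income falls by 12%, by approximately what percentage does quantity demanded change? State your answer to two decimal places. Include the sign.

21.72%

%ΔQ ≈ η × %ΔI = -1.81 × (-12%) = 21.72%.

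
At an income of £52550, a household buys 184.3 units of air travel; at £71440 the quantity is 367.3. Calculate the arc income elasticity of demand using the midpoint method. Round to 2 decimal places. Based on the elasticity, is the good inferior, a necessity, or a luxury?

ΔQ = 367.3 − 184.3 = 183; midpoint Q̄ = (184.3 + 367.3)/2 = 275.8.
ΔI = 71440 − 52550 = 18890; midpoint Ī = (52550 + 71440)/2 = 61995.
η = (ΔQ/Q̄) ÷ (ΔI/Ī) = (183/275.8) ÷ (18890/61995) = 2.18.
η > 1 ⇒ luxury.

2.18 (luxury)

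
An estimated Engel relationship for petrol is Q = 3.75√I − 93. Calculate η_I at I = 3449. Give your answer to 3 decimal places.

0.865

At I = 3449: Q = 127.231.
dQ/dI = 3.75/(2√I) = 0.0319267 at this income.
η = (dQ/dI)·(I/Q) = 0.0319267 × (3449/127.231) = 0.865.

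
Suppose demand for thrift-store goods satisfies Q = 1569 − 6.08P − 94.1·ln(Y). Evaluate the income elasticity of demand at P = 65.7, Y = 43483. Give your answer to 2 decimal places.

At P = 65.7, Y = 43483: Q = 164.544.
Holding P constant, ∂Q/∂Y = -94.1/Y = -0.00216406.
η_Y = (∂Q/∂Y)·(Y/Q) = -0.00216406 × (43483/164.544) = -0.57.

-0.57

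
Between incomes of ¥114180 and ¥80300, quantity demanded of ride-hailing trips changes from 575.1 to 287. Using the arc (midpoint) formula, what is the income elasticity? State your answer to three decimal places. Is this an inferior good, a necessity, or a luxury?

1.918 (luxury)

ΔQ = 287 − 575.1 = -288.1; midpoint Q̄ = (575.1 + 287)/2 = 431.05.
ΔI = 80300 − 114180 = -33880; midpoint Ī = (114180 + 80300)/2 = 97240.
η = (ΔQ/Q̄) ÷ (ΔI/Ī) = (-288.1/431.05) ÷ (-33880/97240) = 1.918.
η > 1 ⇒ luxury.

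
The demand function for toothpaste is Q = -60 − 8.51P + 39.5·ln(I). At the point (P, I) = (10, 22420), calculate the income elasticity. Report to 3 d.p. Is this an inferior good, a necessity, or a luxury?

0.158 (necessity)

At P = 10, I = 22420: Q = 250.599.
Holding P constant, ∂Q/∂I = 39.5/I = 0.00176182.
η_I = (∂Q/∂I)·(I/Q) = 0.00176182 × (22420/250.599) = 0.158.
Since 0 < η < 1, this is a necessity.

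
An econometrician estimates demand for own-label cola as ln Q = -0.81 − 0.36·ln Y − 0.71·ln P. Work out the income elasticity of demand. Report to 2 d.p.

In a log-linear demand, the coefficient on ln Y is the income elasticity.
So η = -0.36.

-0.36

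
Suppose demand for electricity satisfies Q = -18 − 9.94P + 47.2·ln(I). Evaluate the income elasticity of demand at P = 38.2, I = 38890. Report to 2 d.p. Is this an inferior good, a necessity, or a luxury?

At P = 38.2, I = 38890: Q = 101.125.
Holding P constant, ∂Q/∂I = 47.2/I = 0.00121368.
η_I = (∂Q/∂I)·(I/Q) = 0.00121368 × (38890/101.125) = 0.47.
Since 0 < η < 1, this is a necessity.

0.47 (necessity)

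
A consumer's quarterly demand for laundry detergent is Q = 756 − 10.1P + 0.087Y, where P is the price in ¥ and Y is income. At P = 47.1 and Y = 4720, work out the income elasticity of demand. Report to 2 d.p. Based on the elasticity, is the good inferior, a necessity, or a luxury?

At P = 47.1, Y = 4720: Q = 690.930.
Holding P constant, ∂Q/∂Y = 0.087.
η_Y = (∂Q/∂Y)·(Y/Q) = 0.087 × (4720/690.930) = 0.59.
Since 0 < η < 1, this is a necessity.

0.59 (necessity)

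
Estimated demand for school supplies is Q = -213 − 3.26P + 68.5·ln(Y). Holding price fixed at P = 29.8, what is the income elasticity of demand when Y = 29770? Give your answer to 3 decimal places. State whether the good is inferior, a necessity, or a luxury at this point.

0.173 (necessity)

At P = 29.8, Y = 29770: Q = 395.488.
Holding P constant, ∂Q/∂Y = 68.5/Y = 0.00230097.
η_Y = (∂Q/∂Y)·(Y/Q) = 0.00230097 × (29770/395.488) = 0.173.
Since 0 < η < 1, this is a necessity.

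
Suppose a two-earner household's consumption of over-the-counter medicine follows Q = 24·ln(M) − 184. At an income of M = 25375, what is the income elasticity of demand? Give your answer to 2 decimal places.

0.40

At M = 25375: Q = 59.396.
dQ/dM = 24/M = 0.000945813 at this income.
η = (dQ/dM)·(M/Q) = 0.000945813 × (25375/59.396) = 0.40.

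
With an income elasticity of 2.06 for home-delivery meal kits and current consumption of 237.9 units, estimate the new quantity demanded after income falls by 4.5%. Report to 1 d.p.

215.8

%ΔQ ≈ η × %ΔI = 2.06 × (-4.5%) = -9.27%.
New Q ≈ 237.9 × (1 − 0.0927) = 215.8.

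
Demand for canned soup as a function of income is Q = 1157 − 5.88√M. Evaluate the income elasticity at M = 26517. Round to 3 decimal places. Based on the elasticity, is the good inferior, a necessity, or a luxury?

-2.400 (inferior good)

At M = 26517: Q = 199.498.
dQ/dM = -5.88/(2√M) = -0.0180545 at this income.
η = (dQ/dM)·(M/Q) = -0.0180545 × (26517/199.498) = -2.400.
Since η < 0, the good is an inferior good.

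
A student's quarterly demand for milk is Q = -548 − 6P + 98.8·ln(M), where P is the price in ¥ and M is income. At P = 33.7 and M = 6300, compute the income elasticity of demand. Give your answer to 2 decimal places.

At P = 33.7, M = 6300: Q = 114.133.
Holding P constant, ∂Q/∂M = 98.8/M = 0.0156825.
η_M = (∂Q/∂M)·(M/Q) = 0.0156825 × (6300/114.133) = 0.87.

0.87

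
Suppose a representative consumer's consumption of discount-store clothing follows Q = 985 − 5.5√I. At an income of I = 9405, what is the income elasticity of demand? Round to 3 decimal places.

At I = 9405: Q = 451.613.
dQ/dI = -5.5/(2√I) = -0.0283565 at this income.
η = (dQ/dI)·(I/Q) = -0.0283565 × (9405/451.613) = -0.591.

-0.591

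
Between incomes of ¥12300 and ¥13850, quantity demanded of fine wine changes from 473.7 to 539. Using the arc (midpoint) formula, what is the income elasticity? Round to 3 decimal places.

ΔQ = 539 − 473.7 = 65.3; midpoint Q̄ = (473.7 + 539)/2 = 506.35.
ΔI = 13850 − 12300 = 1550; midpoint Ī = (12300 + 13850)/2 = 13075.
η = (ΔQ/Q̄) ÷ (ΔI/Ī) = (65.3/506.35) ÷ (1550/13075) = 1.088.

1.088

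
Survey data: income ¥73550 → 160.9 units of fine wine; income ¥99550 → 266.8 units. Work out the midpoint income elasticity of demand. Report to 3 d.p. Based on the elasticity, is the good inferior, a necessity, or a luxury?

1.648 (luxury)

ΔQ = 266.8 − 160.9 = 105.9; midpoint Q̄ = (160.9 + 266.8)/2 = 213.85.
ΔI = 99550 − 73550 = 26000; midpoint Ī = (73550 + 99550)/2 = 86550.
η = (ΔQ/Q̄) ÷ (ΔI/Ī) = (105.9/213.85) ÷ (26000/86550) = 1.648.
η > 1 ⇒ luxury.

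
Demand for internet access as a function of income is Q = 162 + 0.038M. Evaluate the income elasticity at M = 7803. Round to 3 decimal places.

At M = 7803: Q = 458.514.
dQ/dM = 0.038.
η = (dQ/dM)·(M/Q) = 0.038 × (7803/458.514) = 0.647.

0.647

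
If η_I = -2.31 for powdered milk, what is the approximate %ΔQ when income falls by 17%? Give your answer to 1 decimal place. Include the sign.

%ΔQ ≈ η × %ΔI = -2.31 × (-17%) = 39.3%.

39.3%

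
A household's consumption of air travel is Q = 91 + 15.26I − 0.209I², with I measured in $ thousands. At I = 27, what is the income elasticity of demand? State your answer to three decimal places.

0.306

At I = 27: Q = 350.6590.
dQ/dI = 15.26 − 0.418I = 3.97400.
η = (dQ/dI)·(I/Q) = 3.97400 × (27/350.6590) = 0.306.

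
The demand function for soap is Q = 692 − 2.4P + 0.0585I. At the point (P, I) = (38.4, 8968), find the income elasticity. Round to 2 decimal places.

At P = 38.4, I = 8968: Q = 1124.468.
Holding P constant, ∂Q/∂I = 0.0585.
η_I = (∂Q/∂I)·(I/Q) = 0.0585 × (8968/1124.468) = 0.47.

0.47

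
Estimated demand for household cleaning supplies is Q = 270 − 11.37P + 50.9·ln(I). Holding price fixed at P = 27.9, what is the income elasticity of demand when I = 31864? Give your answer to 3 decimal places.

0.106

At P = 27.9, I = 31864: Q = 480.571.
Holding P constant, ∂Q/∂I = 50.9/I = 0.00159741.
η_I = (∂Q/∂I)·(I/Q) = 0.00159741 × (31864/480.571) = 0.106.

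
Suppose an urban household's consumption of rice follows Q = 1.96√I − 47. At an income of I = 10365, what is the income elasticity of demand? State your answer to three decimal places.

At I = 10365: Q = 152.545.
dQ/dI = 1.96/(2√I) = 0.0096259 at this income.
η = (dQ/dI)·(I/Q) = 0.0096259 × (10365/152.545) = 0.654.

0.654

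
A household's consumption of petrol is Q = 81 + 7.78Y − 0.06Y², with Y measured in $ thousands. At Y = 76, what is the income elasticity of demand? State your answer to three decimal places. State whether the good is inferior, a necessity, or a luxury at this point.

At Y = 76: Q = 325.7200.
dQ/dY = 7.78 − 0.12Y = -1.34000.
η = (dQ/dY)·(Y/Q) = -1.34000 × (76/325.7200) = -0.313.
η < 0 ⇒ inferior good.

-0.313 (inferior good)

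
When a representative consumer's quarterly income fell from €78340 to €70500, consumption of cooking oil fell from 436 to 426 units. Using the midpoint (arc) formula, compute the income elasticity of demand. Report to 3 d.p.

ΔQ = 426 − 436 = -10; midpoint Q̄ = (436 + 426)/2 = 431.
ΔI = 70500 − 78340 = -7840; midpoint Ī = (78340 + 70500)/2 = 74420.
η = (ΔQ/Q̄) ÷ (ΔI/Ī) = (-10/431) ÷ (-7840/74420) = 0.220.

0.220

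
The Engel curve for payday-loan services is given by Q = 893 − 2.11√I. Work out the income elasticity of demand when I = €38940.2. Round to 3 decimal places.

At I = 38940.2: Q = 476.628.
dQ/dI = -2.11/(2√I) = -0.0053463 at this income.
η = (dQ/dI)·(I/Q) = -0.0053463 × (38940.2/476.628) = -0.437.

-0.437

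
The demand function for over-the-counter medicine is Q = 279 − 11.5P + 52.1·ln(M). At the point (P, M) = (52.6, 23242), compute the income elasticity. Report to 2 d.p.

0.26

At P = 52.6, M = 23242: Q = 197.899.
Holding P constant, ∂Q/∂M = 52.1/M = 0.00224163.
η_M = (∂Q/∂M)·(M/Q) = 0.00224163 × (23242/197.899) = 0.26.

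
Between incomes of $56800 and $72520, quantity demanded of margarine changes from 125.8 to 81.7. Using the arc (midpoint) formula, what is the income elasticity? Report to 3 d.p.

-1.748

ΔQ = 81.7 − 125.8 = -44.1; midpoint Q̄ = (125.8 + 81.7)/2 = 103.75.
ΔI = 72520 − 56800 = 15720; midpoint Ī = (56800 + 72520)/2 = 64660.
η = (ΔQ/Q̄) ÷ (ΔI/Ī) = (-44.1/103.75) ÷ (15720/64660) = -1.748.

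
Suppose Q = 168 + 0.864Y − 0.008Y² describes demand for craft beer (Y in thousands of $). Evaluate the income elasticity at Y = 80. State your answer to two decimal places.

-0.18

At Y = 80: Q = 185.9200.
dQ/dY = 0.864 − 0.016Y = -0.41600.
η = (dQ/dY)·(Y/Q) = -0.41600 × (80/185.9200) = -0.18.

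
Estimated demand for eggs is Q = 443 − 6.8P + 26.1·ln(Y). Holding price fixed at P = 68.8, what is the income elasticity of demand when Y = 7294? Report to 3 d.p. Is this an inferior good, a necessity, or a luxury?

0.126 (necessity)

At P = 68.8, Y = 7294: Q = 207.314.
Holding P constant, ∂Q/∂Y = 26.1/Y = 0.00357828.
η_Y = (∂Q/∂Y)·(Y/Q) = 0.00357828 × (7294/207.314) = 0.126.
Since 0 < η < 1, this is a necessity.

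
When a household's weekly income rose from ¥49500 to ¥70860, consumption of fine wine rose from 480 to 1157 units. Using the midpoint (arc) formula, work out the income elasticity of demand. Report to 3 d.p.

2.330

ΔQ = 1157 − 480 = 677; midpoint Q̄ = (480 + 1157)/2 = 818.5.
ΔI = 70860 − 49500 = 21360; midpoint Ī = (49500 + 70860)/2 = 60180.
η = (ΔQ/Q̄) ÷ (ΔI/Ī) = (677/818.5) ÷ (21360/60180) = 2.330.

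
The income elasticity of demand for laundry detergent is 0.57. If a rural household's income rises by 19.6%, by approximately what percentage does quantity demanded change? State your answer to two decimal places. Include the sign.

%ΔQ ≈ η × %ΔI = 0.57 × 19.6% = 11.17%.

11.17%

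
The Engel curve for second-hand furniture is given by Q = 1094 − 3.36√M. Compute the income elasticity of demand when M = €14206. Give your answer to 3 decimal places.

-0.289

At M = 14206: Q = 693.525.
dQ/dM = -3.36/(2√M) = -0.0140953 at this income.
η = (dQ/dM)·(M/Q) = -0.0140953 × (14206/693.525) = -0.289.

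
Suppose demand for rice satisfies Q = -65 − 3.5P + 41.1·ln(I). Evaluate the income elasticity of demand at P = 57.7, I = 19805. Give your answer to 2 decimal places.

At P = 57.7, I = 19805: Q = 139.681.
Holding P constant, ∂Q/∂I = 41.1/I = 0.00207523.
η_I = (∂Q/∂I)·(I/Q) = 0.00207523 × (19805/139.681) = 0.29.

0.29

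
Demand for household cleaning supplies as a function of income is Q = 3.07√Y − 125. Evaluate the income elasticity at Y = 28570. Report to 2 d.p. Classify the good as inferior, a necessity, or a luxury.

0.66 (necessity)

At Y = 28570: Q = 393.912.
dQ/dY = 3.07/(2√Y) = 0.00908141 at this income.
η = (dQ/dY)·(Y/Q) = 0.00908141 × (28570/393.912) = 0.66.
Since 0 < η < 1, the good is a necessity.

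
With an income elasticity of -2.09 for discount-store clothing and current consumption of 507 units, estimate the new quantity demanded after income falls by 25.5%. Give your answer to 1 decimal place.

777.2

%ΔQ ≈ η × %ΔI = -2.09 × (-25.5%) = 53.295%.
New Q ≈ 507 × (1 + 0.53295) = 777.2.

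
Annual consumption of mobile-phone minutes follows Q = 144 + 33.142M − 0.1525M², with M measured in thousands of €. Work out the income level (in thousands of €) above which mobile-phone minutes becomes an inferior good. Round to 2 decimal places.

108.66

dQ/dM = 33.142 − 0.305M.
The good is inferior where dQ/dM < 0. Setting dQ/dM = 0 gives M = 33.142 / 0.305 = 108.66.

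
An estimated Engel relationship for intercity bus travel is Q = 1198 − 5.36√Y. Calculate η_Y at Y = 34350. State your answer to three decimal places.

At Y = 34350: Q = 204.591.
dQ/dY = -5.36/(2√Y) = -0.0144601 at this income.
η = (dQ/dY)·(Y/Q) = -0.0144601 × (34350/204.591) = -2.428.

-2.428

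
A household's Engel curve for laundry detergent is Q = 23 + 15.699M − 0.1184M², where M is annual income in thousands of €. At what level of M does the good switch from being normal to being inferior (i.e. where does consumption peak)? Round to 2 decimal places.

66.30

dQ/dM = 15.699 − 0.2368M.
The good is inferior where dQ/dM < 0. Setting dQ/dM = 0 gives M = 15.699 / 0.2368 = 66.30.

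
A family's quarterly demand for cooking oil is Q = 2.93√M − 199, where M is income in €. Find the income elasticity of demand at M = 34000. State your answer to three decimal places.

At M = 34000: Q = 341.265.
dQ/dM = 2.93/(2√M) = 0.00794508 at this income.
η = (dQ/dM)·(M/Q) = 0.00794508 × (34000/341.265) = 0.792.

0.792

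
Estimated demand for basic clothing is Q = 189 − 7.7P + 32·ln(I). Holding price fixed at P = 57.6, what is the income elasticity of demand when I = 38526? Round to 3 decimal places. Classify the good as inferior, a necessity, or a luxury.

0.384 (necessity)

At P = 57.6, I = 38526: Q = 83.371.
Holding P constant, ∂Q/∂I = 32/I = 0.000830608.
η_I = (∂Q/∂I)·(I/Q) = 0.000830608 × (38526/83.371) = 0.384.
Since 0 < η < 1, this is a necessity.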